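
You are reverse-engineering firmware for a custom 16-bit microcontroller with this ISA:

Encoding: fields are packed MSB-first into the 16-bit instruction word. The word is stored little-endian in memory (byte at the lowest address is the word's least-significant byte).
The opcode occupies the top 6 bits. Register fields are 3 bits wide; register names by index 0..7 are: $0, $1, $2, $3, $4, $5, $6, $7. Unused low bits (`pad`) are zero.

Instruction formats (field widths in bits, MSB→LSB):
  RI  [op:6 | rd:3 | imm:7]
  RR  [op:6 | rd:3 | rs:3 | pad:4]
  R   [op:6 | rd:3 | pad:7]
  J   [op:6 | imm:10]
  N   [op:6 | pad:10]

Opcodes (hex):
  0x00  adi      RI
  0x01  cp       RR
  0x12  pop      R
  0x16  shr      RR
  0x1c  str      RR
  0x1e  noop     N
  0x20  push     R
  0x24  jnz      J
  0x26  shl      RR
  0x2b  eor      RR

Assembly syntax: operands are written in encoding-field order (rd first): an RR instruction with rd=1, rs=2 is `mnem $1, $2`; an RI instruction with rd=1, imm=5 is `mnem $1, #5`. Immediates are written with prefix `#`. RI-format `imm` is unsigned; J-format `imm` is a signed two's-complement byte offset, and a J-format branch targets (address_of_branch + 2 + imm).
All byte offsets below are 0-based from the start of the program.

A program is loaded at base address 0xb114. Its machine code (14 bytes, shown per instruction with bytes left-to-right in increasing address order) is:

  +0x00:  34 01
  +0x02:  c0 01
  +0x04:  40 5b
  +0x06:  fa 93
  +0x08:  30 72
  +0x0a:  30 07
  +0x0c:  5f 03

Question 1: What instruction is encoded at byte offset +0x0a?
off 0x0a: read 30 07 as little → 0x0730
  opcode bits[15:10]=0x1: cp/RR
  [9:7] rd=6 = $6
  [6:4] rs=3 = $3

cp $6, $3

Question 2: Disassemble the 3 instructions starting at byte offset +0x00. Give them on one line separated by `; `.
off 0x00: read 34 01 as little → 0x0134
  opcode bits[15:10]=0x0: adi/RI
  rd@[9:7]=0x2 ⇒ $2
  imm@[6:0]=0x34 ⇒ #52
off 0x02: read c0 01 as little → 0x01c0
  opcode bits[15:10]=0x0: adi/RI
  rd@[9:7]=0x3 ⇒ $3
  imm@[6:0]=0x40 ⇒ #64
off 0x04: read 40 5b as little → 0x5b40
  opcode bits[15:10]=0x16: shr/RR
  rd@[9:7]=0x6 ⇒ $6
  rs@[6:4]=0x4 ⇒ $4

adi $2, #52; adi $3, #64; shr $6, $4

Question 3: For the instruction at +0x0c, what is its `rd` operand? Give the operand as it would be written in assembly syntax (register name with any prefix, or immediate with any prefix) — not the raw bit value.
$6

+0x0c: 5f 03 ⇒ word 0x035f (little)
  opcode bits[15:10]=0x0: adi/RI
  rd: (w>>7)&0x7=0x6 → $6
  imm: (w>>0)&0x7f=0x5f → #95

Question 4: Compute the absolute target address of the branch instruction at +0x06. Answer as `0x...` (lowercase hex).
0xb116

+0x06: fa 93 ⇒ word 0x93fa (little)
  opcode bits[15:10]=0x24: jnz/J
  imm@[9:0]=0x3fa (s10→-6) ⇒ #-6
  target = base 0xb114 + off 0x06 + 2 + imm -6 = 0xb116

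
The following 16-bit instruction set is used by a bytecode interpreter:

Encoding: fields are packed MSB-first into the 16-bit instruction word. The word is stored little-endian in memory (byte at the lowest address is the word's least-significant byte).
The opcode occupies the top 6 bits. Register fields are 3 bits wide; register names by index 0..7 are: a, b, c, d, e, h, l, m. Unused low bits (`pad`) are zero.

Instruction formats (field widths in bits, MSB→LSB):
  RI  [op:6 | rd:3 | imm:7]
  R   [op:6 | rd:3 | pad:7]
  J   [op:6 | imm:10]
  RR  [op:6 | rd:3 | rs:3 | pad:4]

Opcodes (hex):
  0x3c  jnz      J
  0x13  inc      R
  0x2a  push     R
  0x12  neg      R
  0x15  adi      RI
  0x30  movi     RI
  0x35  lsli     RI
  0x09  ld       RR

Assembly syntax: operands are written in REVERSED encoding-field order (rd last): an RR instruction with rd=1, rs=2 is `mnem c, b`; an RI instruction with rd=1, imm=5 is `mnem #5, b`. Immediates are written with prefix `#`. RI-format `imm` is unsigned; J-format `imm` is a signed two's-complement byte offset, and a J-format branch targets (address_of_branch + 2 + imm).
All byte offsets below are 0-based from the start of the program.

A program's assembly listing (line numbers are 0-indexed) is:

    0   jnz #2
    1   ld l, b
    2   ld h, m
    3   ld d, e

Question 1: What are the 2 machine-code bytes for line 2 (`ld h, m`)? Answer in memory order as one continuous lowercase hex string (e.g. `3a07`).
L2: ld op=0x9:6|rd=7:3|rs=5:3|pad=0:4 ⇒ 0x27d0 ⇒ little d0 27

d027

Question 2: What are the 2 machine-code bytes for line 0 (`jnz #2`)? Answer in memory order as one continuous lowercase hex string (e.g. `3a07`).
02f0

0. jnz fields op=0x3c:6|imm=2:10 → word f002h → 02 f0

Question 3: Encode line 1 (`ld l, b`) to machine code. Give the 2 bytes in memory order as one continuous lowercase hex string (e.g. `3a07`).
e024

1. ld fields op=0x9:6|rd=1:3|rs=6:3|pad=0:4 → word 24e0h → e0 24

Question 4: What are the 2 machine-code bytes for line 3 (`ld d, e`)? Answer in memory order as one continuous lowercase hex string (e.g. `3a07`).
3026

3. ld fields op=0x9:6|rd=4:3|rs=3:3|pad=0:4 → word 2630h → 30 26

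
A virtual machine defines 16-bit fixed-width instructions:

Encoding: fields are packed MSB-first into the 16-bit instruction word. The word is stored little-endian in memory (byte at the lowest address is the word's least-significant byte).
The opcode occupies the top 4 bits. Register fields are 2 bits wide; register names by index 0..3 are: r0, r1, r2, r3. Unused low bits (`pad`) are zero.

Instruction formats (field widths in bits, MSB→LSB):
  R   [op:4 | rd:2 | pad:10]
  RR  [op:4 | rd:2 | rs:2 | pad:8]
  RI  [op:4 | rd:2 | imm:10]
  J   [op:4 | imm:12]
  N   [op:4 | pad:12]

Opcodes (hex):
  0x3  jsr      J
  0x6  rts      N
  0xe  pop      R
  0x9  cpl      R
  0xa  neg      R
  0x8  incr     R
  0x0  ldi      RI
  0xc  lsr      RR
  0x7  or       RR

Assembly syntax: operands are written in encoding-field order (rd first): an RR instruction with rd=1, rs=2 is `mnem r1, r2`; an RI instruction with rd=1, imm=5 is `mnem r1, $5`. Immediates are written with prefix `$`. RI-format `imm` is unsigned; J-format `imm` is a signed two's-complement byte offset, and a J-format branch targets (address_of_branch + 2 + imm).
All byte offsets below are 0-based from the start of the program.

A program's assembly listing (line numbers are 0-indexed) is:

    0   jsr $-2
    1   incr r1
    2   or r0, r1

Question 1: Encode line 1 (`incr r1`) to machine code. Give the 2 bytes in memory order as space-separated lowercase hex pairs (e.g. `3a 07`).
00 84

line 1 (incr): pack op=0x8:4|rd=1:2|pad=0:10 = 0x8400; little→ 00 84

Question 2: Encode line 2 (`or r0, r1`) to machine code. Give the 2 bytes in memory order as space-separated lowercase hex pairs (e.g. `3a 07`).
00 71

line 2 (or): pack op=0x7:4|rd=0:2|rs=1:2|pad=0:8 = 0x7100; little→ 00 71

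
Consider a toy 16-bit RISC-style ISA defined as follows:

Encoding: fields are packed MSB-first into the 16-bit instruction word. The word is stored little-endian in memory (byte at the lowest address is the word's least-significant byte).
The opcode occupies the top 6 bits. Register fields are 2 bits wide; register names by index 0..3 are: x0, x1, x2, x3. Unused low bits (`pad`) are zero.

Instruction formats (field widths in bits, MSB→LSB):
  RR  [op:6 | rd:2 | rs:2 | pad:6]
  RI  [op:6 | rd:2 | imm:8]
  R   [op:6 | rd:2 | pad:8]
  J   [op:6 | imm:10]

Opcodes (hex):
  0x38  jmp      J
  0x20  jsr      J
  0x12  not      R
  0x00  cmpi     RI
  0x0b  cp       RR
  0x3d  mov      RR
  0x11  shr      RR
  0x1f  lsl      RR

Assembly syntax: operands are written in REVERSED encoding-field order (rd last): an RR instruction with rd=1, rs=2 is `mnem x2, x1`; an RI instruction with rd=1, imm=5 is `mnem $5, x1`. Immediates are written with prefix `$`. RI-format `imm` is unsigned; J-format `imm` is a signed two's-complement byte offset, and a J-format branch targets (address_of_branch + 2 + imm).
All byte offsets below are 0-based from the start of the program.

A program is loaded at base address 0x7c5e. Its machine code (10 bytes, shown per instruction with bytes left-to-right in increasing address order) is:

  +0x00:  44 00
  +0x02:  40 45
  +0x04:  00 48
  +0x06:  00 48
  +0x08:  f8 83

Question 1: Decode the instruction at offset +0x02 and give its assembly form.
[02] 40 45 → 0x4540
  top 6b → 0x11 → shr [RR]
  rd: (w>>8)&0x3=0x1 → x1
  rs: (w>>6)&0x3=0x1 → x1

shr x1, x1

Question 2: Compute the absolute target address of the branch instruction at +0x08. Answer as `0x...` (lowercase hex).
[08] f8 83 → 0x83f8
  top 6b → 0x20 → jsr [J]
  imm: (w>>0)&0x3ff=0x3f8 (s10→-8) → $-8
  target = base 0x7c5e + off 0x08 + 2 + imm -8 = 0x7c60

0x7c60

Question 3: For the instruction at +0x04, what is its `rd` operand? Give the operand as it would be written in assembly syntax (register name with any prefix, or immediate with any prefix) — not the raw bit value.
+0x04: 00 48 ⇒ word 0x4800 (little)
  top 6b → 0x12 → not [R]
  [9:8] rd=0 = x0

x0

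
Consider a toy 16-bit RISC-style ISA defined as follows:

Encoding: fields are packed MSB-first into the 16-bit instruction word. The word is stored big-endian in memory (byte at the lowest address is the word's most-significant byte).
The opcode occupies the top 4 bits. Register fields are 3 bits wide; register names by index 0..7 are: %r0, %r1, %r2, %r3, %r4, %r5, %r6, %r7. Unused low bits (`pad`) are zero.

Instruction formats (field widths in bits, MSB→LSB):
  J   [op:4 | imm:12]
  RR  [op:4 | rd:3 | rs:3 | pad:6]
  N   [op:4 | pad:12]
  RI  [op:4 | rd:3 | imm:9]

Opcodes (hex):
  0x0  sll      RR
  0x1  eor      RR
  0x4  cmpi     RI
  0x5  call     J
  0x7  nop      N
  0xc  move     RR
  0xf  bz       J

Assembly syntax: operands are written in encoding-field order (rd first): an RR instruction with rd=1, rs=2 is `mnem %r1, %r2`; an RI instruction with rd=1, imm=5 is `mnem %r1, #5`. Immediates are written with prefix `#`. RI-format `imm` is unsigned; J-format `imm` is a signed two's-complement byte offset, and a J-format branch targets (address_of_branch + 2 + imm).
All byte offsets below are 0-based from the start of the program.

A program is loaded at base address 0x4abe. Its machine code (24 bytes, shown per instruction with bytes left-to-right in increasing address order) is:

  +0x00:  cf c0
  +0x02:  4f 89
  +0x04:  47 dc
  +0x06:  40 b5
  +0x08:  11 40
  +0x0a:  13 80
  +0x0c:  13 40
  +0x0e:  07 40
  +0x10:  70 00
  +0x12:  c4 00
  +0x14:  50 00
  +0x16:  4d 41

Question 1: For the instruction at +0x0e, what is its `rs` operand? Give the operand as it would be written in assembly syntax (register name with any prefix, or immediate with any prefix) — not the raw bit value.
%r5

@+0e  big-endian(07 40) = 0x0740
  top 4b → 0x0 → sll [RR]
  [11:9] rd=3 = %r3
  [8:6] rs=5 = %r5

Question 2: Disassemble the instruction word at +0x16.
cmpi %r6, #321

off 0x16: read 4d 41 as big → 0x4d41
  top 4b → 0x4 → cmpi [RI]
  rd@[11:9]=0x6 ⇒ %r6
  imm@[8:0]=0x141 ⇒ #321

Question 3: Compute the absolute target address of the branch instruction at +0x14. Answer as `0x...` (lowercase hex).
@+14  big-endian(50 00) = 0x5000
  op=0x5000>>12=0x5 ⇒ call (J)
  [11:0] imm=0 = #0
  target = base 0x4abe + off 0x14 + 2 + imm 0 = 0x4ad4

0x4ad4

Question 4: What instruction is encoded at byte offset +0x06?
off 0x06: read 40 b5 as big → 0x40b5
  top 4b → 0x4 → cmpi [RI]
  [11:9] rd=0 = %r0
  [8:0] imm=181 = #181

cmpi %r0, #181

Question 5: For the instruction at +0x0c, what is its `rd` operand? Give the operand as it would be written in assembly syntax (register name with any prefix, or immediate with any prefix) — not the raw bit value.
[0c] 13 40 → 0x1340
  top 4b → 0x1 → eor [RR]
  rd@[11:9]=0x1 ⇒ %r1
  rs@[8:6]=0x5 ⇒ %r5

%r1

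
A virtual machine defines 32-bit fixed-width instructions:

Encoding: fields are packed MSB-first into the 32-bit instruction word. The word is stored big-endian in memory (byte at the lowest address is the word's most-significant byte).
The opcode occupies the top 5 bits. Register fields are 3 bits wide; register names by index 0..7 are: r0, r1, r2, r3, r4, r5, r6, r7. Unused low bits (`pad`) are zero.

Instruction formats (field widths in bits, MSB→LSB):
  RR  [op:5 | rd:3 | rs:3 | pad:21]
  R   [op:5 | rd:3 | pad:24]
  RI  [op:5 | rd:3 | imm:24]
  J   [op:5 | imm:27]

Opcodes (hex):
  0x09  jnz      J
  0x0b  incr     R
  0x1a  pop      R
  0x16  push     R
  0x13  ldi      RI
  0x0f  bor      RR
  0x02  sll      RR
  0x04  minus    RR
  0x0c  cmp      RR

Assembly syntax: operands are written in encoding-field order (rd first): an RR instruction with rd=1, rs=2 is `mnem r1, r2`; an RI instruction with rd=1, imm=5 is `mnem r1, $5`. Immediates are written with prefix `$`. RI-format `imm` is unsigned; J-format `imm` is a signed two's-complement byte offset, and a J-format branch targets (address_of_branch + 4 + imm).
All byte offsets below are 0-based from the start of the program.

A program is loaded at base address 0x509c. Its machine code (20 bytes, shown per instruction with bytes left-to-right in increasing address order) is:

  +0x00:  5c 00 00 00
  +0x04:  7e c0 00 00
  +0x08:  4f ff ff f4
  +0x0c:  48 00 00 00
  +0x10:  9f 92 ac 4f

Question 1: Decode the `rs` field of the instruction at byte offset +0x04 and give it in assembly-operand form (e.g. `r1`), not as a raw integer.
off 0x04: read 7e c0 00 00 as big → 0x7ec00000
  top 5b → 0xf → bor [RR]
  [26:24] rd=6 = r6
  [23:21] rs=6 = r6

r6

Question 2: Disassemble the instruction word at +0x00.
@+00  big-endian(5c 00 00 00) = 0x5c000000
  opcode bits[31:27]=0xb: incr/R
  rd: (w>>24)&0x7=0x4 → r4

incr r4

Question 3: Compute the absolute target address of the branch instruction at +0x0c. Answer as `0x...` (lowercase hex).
0x50ac

[0c] 48 00 00 00 → 0x48000000
  opcode bits[31:27]=0x9: jnz/J
  imm: (w>>0)&0x7ffffff=0x0 → $0
  target = base 0x509c + off 0x0c + 4 + imm 0 = 0x50ac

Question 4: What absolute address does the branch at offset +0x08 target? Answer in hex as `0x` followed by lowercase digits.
0x509c

+0x08: 4f ff ff f4 ⇒ word 0x4ffffff4 (big)
  op=0x4ffffff4>>27=0x9 ⇒ jnz (J)
  [26:0] imm=134217716 (s27→-12) = $-12
  target = base 0x509c + off 0x08 + 4 + imm -12 = 0x509c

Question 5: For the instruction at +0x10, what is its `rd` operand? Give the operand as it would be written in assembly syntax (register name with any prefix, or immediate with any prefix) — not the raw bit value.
+0x10: 9f 92 ac 4f ⇒ word 0x9f92ac4f (big)
  opcode bits[31:27]=0x13: ldi/RI
  rd@[26:24]=0x7 ⇒ r7
  imm@[23:0]=0x92ac4f ⇒ $9612367

r7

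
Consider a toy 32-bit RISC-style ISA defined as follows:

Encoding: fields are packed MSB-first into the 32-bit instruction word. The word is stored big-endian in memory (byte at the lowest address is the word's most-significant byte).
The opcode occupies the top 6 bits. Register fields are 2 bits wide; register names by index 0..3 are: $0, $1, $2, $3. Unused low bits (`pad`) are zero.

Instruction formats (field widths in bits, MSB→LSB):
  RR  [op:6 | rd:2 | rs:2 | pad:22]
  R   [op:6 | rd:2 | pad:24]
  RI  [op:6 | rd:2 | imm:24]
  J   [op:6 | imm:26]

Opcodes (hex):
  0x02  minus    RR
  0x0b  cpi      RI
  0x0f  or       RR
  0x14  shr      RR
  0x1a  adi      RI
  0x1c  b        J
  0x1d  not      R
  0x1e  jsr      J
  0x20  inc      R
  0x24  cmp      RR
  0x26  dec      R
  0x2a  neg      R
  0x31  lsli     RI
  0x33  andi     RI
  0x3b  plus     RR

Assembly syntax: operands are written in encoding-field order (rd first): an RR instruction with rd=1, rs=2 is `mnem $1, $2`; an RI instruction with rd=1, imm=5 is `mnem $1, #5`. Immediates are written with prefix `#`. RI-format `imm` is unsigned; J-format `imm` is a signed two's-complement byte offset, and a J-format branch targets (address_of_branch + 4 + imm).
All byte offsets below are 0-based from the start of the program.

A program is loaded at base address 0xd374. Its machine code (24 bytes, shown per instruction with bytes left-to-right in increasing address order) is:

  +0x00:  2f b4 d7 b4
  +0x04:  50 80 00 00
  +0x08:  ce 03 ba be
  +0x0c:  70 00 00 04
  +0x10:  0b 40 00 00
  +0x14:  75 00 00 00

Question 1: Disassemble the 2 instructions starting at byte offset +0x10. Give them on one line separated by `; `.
@+10  big-endian(0b 40 00 00) = 0x0b400000
  op=0x0b400000>>26=0x2 ⇒ minus (RR)
  rd@[25:24]=0x3 ⇒ $3
  rs@[23:22]=0x1 ⇒ $1
@+14  big-endian(75 00 00 00) = 0x75000000
  op=0x75000000>>26=0x1d ⇒ not (R)
  rd@[25:24]=0x1 ⇒ $1

minus $3, $1; not $1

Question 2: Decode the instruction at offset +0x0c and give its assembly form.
b #4

+0x0c: 70 00 00 04 ⇒ word 0x70000004 (big)
  op=0x70000004>>26=0x1c ⇒ b (J)
  [25:0] imm=4 = #4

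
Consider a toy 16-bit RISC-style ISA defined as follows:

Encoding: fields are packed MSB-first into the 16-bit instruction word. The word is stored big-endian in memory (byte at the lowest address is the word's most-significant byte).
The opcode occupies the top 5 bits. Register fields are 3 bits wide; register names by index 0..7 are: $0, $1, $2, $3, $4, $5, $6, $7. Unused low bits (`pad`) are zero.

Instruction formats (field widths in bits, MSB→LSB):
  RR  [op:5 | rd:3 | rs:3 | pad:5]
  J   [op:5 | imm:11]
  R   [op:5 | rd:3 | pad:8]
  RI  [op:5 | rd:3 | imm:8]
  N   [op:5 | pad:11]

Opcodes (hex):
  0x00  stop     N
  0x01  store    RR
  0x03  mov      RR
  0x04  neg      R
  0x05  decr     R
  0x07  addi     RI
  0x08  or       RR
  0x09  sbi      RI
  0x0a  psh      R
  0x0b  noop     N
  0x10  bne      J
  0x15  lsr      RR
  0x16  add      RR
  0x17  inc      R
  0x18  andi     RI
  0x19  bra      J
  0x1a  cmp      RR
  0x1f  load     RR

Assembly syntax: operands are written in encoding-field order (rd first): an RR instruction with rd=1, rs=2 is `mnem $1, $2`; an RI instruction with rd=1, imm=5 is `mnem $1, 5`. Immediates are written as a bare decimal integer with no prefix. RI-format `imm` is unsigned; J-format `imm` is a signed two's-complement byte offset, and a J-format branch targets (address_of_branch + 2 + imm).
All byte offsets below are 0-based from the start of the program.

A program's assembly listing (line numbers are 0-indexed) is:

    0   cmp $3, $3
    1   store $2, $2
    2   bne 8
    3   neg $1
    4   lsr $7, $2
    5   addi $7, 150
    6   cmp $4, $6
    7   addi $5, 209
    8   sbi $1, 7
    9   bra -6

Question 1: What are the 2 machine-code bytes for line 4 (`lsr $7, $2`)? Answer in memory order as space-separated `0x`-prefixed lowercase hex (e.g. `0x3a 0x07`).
0xaf 0x40

line 4 (lsr): pack op=0x15:5|rd=7:3|rs=2:3|pad=0:5 = 0xaf40; big→ af 40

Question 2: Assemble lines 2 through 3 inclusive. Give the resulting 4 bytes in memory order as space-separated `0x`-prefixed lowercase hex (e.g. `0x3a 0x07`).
L2: bne op=0x10:5|imm=8:11 ⇒ 0x8008 ⇒ big 80 08
L3: neg op=0x4:5|rd=1:3|pad=0:8 ⇒ 0x2100 ⇒ big 21 00

0x80 0x08 0x21 0x00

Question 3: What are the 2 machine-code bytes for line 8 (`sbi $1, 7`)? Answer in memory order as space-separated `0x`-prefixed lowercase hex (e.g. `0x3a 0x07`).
0x49 0x07

line 8 (sbi): pack op=0x9:5|rd=1:3|imm=7:8 = 0x4907; big→ 49 07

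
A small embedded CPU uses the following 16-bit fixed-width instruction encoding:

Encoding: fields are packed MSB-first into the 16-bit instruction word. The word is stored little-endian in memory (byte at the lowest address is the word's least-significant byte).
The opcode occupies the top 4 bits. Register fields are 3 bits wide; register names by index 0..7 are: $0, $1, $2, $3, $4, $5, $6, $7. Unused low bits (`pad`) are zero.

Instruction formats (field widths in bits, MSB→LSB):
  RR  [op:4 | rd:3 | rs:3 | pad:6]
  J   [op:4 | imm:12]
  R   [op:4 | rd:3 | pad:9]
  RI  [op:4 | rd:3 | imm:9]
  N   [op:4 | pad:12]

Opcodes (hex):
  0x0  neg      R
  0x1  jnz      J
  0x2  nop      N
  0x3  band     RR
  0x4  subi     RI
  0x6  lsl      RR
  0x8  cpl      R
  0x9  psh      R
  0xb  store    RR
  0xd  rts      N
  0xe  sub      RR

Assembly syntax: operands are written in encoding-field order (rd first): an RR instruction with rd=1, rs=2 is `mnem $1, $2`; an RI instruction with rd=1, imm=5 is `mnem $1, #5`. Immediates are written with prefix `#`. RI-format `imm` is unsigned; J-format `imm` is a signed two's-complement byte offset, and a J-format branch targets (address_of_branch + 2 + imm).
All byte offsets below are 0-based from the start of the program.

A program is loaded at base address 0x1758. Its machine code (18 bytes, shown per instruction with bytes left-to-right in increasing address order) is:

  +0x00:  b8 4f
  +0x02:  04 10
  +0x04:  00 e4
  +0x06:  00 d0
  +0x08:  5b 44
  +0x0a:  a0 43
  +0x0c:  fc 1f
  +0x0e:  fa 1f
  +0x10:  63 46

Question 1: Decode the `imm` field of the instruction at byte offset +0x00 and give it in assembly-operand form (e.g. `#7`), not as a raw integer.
@+00  little-endian(b8 4f) = 0x4fb8
  op=0x4fb8>>12=0x4 ⇒ subi (RI)
  rd@[11:9]=0x7 ⇒ $7
  imm@[8:0]=0x1b8 ⇒ #440

#440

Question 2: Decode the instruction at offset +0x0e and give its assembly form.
jnz #-6

@+0e  little-endian(fa 1f) = 0x1ffa
  op=0x1ffa>>12=0x1 ⇒ jnz (J)
  imm@[11:0]=0xffa (s12→-6) ⇒ #-6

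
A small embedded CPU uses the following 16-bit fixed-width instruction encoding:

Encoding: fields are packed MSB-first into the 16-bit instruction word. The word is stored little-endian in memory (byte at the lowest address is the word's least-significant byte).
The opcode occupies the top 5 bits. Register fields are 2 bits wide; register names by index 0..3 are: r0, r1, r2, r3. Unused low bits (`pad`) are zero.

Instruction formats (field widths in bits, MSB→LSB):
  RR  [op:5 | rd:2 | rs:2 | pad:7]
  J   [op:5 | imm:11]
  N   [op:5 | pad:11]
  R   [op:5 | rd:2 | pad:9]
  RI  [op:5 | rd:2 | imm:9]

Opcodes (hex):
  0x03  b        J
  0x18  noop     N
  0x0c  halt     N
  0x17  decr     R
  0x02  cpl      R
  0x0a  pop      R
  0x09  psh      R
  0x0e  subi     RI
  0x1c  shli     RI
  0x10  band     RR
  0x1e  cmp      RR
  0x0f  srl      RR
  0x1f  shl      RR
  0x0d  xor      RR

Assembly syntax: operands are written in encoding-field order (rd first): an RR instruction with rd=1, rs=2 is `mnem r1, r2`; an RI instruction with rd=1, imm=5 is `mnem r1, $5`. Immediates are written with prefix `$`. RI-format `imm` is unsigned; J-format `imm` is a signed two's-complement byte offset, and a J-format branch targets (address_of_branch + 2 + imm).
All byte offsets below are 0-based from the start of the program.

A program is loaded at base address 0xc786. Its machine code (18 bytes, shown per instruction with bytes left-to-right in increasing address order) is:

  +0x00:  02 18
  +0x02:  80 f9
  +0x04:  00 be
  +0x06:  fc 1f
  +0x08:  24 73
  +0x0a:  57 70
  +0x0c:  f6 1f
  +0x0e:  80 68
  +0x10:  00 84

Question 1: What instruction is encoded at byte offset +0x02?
@+02  little-endian(80 f9) = 0xf980
  opcode bits[15:11]=0x1f: shl/RR
  rd: (w>>9)&0x3=0x0 → r0
  rs: (w>>7)&0x3=0x3 → r3

shl r0, r3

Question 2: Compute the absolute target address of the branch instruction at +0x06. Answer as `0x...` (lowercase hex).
@+06  little-endian(fc 1f) = 0x1ffc
  opcode bits[15:11]=0x3: b/J
  [10:0] imm=2044 (s11→-4) = $-4
  target = base 0xc786 + off 0x06 + 2 + imm -4 = 0xc78a

0xc78a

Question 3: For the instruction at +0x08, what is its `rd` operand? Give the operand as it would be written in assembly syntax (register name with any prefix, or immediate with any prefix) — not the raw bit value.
r1

@+08  little-endian(24 73) = 0x7324
  opcode bits[15:11]=0xe: subi/RI
  rd@[10:9]=0x1 ⇒ r1
  imm@[8:0]=0x124 ⇒ $292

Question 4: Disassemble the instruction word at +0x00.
b $2

+0x00: 02 18 ⇒ word 0x1802 (little)
  opcode bits[15:11]=0x3: b/J
  [10:0] imm=2 = $2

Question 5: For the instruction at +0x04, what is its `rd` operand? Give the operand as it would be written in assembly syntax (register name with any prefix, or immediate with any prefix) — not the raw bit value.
r3

+0x04: 00 be ⇒ word 0xbe00 (little)
  top 5b → 0x17 → decr [R]
  rd: (w>>9)&0x3=0x3 → r3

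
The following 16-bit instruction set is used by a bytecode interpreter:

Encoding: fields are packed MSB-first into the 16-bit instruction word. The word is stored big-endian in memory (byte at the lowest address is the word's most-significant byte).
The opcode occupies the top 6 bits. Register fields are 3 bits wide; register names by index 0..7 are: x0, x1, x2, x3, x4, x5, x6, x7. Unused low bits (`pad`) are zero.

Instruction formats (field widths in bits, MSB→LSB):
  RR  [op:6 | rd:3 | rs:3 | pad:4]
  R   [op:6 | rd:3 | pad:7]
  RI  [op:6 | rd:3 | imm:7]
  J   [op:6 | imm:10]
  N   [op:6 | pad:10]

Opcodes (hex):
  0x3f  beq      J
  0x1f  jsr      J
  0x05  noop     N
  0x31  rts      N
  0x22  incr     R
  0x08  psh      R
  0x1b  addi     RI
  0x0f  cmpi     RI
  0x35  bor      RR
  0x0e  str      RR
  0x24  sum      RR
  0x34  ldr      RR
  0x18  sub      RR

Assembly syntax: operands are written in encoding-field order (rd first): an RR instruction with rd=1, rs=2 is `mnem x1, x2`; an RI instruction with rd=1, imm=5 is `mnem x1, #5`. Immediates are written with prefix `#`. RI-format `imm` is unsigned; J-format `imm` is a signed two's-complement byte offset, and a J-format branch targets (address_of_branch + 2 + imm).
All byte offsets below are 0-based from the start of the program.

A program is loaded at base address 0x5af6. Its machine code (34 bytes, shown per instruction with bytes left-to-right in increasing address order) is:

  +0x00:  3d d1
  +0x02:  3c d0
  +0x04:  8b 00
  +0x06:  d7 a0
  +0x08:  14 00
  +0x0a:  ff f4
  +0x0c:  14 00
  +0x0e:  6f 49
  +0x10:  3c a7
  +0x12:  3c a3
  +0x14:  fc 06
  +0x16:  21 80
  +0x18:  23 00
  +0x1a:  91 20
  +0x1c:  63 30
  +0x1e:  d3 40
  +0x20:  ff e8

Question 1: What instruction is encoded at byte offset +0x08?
noop

[08] 14 00 → 0x1400
  op=0x1400>>10=0x5 ⇒ noop (N)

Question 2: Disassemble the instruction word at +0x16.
psh x3

[16] 21 80 → 0x2180
  opcode bits[15:10]=0x8: psh/R
  [9:7] rd=3 = x3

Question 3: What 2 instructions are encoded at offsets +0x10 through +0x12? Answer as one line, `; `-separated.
off 0x10: read 3c a7 as big → 0x3ca7
  top 6b → 0xf → cmpi [RI]
  rd: (w>>7)&0x7=0x1 → x1
  imm: (w>>0)&0x7f=0x27 → #39
off 0x12: read 3c a3 as big → 0x3ca3
  top 6b → 0xf → cmpi [RI]
  rd: (w>>7)&0x7=0x1 → x1
  imm: (w>>0)&0x7f=0x23 → #35

cmpi x1, #39; cmpi x1, #35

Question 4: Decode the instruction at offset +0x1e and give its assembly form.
[1e] d3 40 → 0xd340
  top 6b → 0x34 → ldr [RR]
  [9:7] rd=6 = x6
  [6:4] rs=4 = x4

ldr x6, x4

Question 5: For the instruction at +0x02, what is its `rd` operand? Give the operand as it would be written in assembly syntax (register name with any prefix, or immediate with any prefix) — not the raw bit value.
[02] 3c d0 → 0x3cd0
  opcode bits[15:10]=0xf: cmpi/RI
  rd: (w>>7)&0x7=0x1 → x1
  imm: (w>>0)&0x7f=0x50 → #80

x1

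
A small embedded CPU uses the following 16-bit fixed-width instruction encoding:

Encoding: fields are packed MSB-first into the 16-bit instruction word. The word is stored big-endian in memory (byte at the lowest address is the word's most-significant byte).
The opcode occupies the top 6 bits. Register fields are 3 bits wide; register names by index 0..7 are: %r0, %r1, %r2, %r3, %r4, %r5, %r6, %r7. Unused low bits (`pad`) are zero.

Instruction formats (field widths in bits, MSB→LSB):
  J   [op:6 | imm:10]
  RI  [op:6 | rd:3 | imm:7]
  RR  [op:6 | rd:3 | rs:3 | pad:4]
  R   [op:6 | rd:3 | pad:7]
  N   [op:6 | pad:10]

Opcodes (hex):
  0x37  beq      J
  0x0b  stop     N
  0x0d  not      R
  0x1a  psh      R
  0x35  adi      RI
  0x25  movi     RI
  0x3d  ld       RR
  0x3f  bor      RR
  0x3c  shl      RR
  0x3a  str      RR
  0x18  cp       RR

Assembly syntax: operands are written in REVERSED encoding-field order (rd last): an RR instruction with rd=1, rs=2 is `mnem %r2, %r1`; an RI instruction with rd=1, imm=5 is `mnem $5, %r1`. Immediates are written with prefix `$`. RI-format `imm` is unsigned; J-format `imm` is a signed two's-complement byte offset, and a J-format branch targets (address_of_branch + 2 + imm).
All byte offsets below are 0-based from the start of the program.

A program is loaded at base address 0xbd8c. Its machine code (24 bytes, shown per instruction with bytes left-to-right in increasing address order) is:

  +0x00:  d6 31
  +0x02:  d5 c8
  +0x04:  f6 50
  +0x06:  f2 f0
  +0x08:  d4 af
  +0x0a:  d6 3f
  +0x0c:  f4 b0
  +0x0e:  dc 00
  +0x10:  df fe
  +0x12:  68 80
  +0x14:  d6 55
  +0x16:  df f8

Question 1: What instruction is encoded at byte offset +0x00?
+0x00: d6 31 ⇒ word 0xd631 (big)
  op=0xd631>>10=0x35 ⇒ adi (RI)
  rd@[9:7]=0x4 ⇒ %r4
  imm@[6:0]=0x31 ⇒ $49

adi $49, %r4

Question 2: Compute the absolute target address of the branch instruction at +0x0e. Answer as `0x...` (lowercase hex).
0xbd9c

@+0e  big-endian(dc 00) = 0xdc00
  op=0xdc00>>10=0x37 ⇒ beq (J)
  imm@[9:0]=0x0 ⇒ $0
  target = base 0xbd8c + off 0x0e + 2 + imm 0 = 0xbd9c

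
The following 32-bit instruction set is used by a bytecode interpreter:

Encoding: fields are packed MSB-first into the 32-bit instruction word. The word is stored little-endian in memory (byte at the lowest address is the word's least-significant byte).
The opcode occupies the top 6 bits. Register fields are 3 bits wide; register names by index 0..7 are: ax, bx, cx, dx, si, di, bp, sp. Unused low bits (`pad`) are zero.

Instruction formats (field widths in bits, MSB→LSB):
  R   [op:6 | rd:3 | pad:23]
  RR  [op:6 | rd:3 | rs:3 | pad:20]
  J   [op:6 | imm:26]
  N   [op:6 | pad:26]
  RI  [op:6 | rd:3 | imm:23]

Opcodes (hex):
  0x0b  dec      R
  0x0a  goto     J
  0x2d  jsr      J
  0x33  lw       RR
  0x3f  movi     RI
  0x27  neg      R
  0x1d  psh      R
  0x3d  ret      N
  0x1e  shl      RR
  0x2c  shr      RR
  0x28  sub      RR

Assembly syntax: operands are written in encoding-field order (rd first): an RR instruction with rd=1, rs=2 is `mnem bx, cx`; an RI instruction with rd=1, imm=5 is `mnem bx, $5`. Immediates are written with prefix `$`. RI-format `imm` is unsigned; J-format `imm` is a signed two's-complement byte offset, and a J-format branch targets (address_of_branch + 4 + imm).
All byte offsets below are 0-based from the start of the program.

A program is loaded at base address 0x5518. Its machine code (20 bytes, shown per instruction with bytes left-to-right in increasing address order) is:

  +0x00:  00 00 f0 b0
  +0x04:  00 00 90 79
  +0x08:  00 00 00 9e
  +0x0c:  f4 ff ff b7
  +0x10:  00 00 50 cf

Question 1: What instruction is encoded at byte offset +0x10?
lw bp, di

[10] 00 00 50 cf → 0xcf500000
  top 6b → 0x33 → lw [RR]
  [25:23] rd=6 = bp
  [22:20] rs=5 = di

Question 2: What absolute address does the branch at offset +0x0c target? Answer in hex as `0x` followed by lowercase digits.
[0c] f4 ff ff b7 → 0xb7fffff4
  op=0xb7fffff4>>26=0x2d ⇒ jsr (J)
  [25:0] imm=67108852 (s26→-12) = $-12
  target = base 0x5518 + off 0x0c + 4 + imm -12 = 0x551c

0x551c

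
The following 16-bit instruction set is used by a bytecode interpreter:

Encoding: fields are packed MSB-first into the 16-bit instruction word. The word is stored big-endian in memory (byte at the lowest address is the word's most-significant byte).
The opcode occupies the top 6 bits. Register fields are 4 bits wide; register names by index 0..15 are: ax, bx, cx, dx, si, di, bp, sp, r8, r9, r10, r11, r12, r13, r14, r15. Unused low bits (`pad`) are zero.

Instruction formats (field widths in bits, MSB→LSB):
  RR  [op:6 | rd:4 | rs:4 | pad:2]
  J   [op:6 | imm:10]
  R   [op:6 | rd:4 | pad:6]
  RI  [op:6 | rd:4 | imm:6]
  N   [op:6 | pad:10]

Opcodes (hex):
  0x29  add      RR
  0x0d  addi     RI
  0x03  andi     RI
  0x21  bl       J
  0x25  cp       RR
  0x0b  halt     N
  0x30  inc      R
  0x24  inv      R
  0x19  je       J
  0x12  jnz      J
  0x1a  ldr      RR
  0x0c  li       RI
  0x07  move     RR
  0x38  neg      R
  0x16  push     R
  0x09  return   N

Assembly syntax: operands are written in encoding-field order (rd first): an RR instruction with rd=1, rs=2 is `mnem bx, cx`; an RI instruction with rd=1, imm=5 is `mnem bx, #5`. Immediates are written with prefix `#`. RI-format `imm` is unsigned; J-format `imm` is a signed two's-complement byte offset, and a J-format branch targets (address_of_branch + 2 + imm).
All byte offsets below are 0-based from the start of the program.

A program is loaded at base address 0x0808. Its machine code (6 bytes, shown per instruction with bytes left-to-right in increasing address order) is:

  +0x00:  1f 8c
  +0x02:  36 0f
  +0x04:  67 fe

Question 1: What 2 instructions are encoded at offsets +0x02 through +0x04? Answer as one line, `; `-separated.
+0x02: 36 0f ⇒ word 0x360f (big)
  op=0x360f>>10=0xd ⇒ addi (RI)
  [9:6] rd=8 = r8
  [5:0] imm=15 = #15
+0x04: 67 fe ⇒ word 0x67fe (big)
  op=0x67fe>>10=0x19 ⇒ je (J)
  [9:0] imm=1022 (s10→-2) = #-2

addi r8, #15; je #-2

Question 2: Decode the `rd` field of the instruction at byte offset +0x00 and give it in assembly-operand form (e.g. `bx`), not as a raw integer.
r14

off 0x00: read 1f 8c as big → 0x1f8c
  opcode bits[15:10]=0x7: move/RR
  [9:6] rd=14 = r14
  [5:2] rs=3 = dx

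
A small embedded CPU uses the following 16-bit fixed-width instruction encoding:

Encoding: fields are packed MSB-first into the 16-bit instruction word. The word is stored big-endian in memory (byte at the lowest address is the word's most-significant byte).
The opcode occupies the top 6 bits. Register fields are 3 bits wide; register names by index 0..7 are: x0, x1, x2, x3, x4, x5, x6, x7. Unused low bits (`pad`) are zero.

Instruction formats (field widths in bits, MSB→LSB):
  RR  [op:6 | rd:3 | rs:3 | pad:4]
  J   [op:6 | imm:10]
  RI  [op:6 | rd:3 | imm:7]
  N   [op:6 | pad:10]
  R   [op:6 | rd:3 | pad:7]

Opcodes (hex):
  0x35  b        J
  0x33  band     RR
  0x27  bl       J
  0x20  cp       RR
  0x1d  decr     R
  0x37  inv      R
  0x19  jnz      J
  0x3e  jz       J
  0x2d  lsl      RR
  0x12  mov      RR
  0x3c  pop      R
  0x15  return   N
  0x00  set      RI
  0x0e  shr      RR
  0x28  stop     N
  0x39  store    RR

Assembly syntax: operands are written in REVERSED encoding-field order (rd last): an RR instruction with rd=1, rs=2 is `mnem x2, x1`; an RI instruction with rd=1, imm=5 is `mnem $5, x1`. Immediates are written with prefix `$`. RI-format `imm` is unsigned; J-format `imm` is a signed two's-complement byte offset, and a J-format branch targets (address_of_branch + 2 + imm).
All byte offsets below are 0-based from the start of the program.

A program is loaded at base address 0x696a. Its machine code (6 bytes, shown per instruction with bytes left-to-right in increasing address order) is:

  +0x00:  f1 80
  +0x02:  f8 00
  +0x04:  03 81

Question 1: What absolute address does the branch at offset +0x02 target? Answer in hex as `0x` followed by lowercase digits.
+0x02: f8 00 ⇒ word 0xf800 (big)
  top 6b → 0x3e → jz [J]
  [9:0] imm=0 = $0
  target = base 0x696a + off 0x02 + 2 + imm 0 = 0x696e

0x696e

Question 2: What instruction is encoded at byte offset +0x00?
pop x3

@+00  big-endian(f1 80) = 0xf180
  op=0xf180>>10=0x3c ⇒ pop (R)
  [9:7] rd=3 = x3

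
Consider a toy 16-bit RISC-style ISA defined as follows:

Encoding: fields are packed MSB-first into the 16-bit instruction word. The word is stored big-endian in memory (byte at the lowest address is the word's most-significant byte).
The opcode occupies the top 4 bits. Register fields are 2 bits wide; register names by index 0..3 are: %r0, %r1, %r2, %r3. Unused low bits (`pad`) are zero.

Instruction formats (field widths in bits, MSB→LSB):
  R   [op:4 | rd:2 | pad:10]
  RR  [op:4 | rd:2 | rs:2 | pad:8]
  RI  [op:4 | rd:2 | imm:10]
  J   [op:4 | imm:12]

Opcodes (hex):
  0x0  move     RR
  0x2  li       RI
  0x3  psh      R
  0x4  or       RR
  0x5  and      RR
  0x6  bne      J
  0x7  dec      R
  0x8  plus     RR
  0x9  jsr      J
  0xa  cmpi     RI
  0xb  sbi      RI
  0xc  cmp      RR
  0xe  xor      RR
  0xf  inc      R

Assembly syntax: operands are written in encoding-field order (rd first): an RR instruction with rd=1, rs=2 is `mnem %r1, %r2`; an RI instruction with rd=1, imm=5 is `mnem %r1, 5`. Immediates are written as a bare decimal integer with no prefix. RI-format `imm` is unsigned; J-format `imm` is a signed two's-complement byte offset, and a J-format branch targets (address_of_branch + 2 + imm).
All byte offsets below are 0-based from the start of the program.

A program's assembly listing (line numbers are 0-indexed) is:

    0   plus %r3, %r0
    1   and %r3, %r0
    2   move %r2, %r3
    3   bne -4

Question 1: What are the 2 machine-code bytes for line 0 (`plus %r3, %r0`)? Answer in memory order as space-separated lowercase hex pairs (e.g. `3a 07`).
0. plus fields op=0x8:4|rd=3:2|rs=0:2|pad=0:8 → word 8c00h → 8c 00

8c 00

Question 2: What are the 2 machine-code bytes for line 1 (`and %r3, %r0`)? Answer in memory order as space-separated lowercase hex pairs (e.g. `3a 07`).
L1: and op=0x5:4|rd=3:2|rs=0:2|pad=0:8 ⇒ 0x5c00 ⇒ big 5c 00

5c 00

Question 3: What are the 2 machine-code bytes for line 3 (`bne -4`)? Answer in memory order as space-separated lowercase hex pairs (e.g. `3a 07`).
3. bne fields op=0x6:4|imm=-4:12 → word 6ffch → 6f fc

6f fc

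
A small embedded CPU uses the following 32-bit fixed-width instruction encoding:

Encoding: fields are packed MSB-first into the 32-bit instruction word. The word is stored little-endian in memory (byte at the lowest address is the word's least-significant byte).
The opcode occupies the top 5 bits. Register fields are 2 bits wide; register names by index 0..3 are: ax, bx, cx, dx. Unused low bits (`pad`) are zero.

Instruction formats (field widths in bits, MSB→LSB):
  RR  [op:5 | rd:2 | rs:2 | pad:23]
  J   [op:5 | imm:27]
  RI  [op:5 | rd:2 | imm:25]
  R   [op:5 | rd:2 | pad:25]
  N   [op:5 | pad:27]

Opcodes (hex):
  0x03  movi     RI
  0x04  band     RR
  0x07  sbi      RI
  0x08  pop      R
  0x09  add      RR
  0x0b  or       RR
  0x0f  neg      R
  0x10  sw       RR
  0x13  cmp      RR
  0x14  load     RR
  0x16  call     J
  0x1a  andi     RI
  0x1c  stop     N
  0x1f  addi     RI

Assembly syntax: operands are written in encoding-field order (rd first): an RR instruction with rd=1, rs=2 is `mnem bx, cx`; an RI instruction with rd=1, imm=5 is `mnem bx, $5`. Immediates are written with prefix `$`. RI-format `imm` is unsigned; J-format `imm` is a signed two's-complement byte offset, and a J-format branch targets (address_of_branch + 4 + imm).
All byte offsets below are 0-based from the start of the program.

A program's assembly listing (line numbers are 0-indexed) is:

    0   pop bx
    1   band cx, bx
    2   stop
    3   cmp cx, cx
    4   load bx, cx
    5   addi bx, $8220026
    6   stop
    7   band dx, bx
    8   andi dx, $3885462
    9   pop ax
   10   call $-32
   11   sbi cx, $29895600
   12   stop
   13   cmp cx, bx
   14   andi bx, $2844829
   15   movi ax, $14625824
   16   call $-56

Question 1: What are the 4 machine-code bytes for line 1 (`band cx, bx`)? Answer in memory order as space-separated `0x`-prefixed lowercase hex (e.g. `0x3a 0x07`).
1. band fields op=0x4:5|rd=2:2|rs=1:2|pad=0:23 → word 24800000h → 00 00 80 24

0x00 0x00 0x80 0x24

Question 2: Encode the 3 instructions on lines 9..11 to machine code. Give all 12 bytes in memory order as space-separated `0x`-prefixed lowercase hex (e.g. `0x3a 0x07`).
line 9 (pop): pack op=0x8:5|rd=0:2|pad=0:25 = 0x40000000; little→ 00 00 00 40
line 10 (call): pack op=0x16:5|imm=-32:27 = 0xb7ffffe0; little→ e0 ff ff b7
line 11 (sbi): pack op=0x7:5|rd=2:2|imm=29895600:25 = 0x3dc82bb0; little→ b0 2b c8 3d

0x00 0x00 0x00 0x40 0xe0 0xff 0xff 0xb7 0xb0 0x2b 0xc8 0x3d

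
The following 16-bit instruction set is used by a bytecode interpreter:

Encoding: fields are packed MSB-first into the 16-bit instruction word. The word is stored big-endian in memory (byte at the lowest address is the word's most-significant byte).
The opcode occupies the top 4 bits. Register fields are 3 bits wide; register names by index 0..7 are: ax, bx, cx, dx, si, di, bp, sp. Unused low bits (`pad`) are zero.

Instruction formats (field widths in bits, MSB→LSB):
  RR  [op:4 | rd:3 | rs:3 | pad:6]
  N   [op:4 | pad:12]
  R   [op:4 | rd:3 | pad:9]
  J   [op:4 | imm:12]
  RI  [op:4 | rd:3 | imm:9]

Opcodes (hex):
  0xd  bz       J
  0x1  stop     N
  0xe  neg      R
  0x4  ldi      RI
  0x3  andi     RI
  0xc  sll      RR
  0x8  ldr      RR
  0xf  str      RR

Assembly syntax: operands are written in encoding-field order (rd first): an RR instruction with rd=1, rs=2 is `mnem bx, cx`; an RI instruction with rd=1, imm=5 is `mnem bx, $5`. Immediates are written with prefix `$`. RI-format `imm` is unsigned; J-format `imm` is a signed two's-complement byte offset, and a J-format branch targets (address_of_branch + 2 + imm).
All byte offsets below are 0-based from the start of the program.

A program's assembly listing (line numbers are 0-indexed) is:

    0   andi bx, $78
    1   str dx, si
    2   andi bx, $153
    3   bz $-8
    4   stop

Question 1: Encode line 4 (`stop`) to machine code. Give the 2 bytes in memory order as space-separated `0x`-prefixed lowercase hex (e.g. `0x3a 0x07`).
0x10 0x00

L4: stop op=0x1:4|pad=0:12 ⇒ 0x1000 ⇒ big 10 00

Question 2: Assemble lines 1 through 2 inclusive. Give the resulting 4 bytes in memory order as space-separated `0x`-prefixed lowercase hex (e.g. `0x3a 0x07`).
line 1 (str): pack op=0xf:4|rd=3:3|rs=4:3|pad=0:6 = 0xf700; big→ f7 00
line 2 (andi): pack op=0x3:4|rd=1:3|imm=153:9 = 0x3299; big→ 32 99

0xf7 0x00 0x32 0x99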